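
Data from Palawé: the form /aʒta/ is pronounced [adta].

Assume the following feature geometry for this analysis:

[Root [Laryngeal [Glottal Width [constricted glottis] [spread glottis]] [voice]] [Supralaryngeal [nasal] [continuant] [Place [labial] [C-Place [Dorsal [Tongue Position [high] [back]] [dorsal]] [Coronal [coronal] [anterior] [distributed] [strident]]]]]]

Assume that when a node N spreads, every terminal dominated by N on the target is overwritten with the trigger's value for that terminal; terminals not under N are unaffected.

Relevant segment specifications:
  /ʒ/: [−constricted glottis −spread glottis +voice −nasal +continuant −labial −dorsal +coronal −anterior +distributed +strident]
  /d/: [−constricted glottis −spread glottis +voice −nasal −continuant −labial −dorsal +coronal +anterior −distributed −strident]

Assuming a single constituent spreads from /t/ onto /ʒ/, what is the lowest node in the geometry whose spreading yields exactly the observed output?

Feature comparison: [continuant], [anterior], [distributed], [strident] differ between /ʒ/ and [d]; the remaining terminals match.
Tracing each changed feature up the tree, the paths first meet at Supralaryngeal; any lower node misses at least one of them.
If Supralaryngeal spreads, every terminal under it takes /t/'s value, producing [d] as observed.
Since [voice] is preserved even though /t/ disagrees there, no node above Supralaryngeal spread.

Supralaryngeal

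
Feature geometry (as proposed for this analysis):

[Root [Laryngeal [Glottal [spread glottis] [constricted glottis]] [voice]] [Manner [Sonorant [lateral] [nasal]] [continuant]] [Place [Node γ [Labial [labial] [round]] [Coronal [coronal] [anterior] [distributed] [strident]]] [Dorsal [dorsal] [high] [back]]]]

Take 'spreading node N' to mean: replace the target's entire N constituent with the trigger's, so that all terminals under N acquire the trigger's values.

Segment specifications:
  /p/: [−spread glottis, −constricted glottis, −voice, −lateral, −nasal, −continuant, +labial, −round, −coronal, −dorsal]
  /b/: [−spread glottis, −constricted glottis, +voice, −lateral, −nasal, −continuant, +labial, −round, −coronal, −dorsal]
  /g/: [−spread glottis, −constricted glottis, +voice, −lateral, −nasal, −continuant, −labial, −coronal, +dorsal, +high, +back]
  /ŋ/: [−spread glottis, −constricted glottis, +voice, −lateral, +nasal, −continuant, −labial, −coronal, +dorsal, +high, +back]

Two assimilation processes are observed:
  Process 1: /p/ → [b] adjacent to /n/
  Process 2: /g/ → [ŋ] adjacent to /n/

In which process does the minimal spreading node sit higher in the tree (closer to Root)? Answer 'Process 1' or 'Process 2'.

In Process 1, [voice] changes, so the minimal spreading node is [voice] at depth 2.
In Process 2, [nasal] changes, so the minimal spreading node is [nasal] at depth 3.
[voice] (depth 2) sits above [nasal] (depth 3), making Process 1 the one with the higher spreading node.

Process 1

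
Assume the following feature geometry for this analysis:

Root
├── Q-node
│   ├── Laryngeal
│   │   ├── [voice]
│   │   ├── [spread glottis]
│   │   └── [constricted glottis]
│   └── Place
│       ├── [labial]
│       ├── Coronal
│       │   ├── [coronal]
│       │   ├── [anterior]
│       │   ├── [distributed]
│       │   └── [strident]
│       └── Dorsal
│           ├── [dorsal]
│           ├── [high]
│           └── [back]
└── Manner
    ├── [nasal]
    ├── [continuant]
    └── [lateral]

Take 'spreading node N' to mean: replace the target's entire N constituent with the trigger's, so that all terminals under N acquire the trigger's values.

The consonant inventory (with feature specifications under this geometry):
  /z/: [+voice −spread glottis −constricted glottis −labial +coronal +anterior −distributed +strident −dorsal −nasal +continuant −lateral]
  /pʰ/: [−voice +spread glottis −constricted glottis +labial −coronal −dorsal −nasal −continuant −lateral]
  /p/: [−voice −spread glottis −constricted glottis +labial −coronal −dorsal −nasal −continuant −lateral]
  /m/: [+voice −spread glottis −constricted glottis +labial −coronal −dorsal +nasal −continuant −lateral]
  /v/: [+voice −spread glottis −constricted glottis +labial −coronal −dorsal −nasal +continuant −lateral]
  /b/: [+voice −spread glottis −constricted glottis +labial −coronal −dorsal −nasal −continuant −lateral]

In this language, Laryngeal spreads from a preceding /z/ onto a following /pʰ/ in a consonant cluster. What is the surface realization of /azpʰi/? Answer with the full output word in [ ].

[azbi]

The Laryngeal node dominates the terminals [voice], [spread glottis], [constricted glottis].
After delinking /pʰ/'s Laryngeal and linking /z/'s, the affected terminals become [+voice], [−spread glottis], [−constricted glottis]; [labial], [coronal], [dorsal], … (outside Laryngeal) are retained from /pʰ/.
The resulting bundle matches /b/ in the inventory; substituting it for /pʰ/ gives [azbi].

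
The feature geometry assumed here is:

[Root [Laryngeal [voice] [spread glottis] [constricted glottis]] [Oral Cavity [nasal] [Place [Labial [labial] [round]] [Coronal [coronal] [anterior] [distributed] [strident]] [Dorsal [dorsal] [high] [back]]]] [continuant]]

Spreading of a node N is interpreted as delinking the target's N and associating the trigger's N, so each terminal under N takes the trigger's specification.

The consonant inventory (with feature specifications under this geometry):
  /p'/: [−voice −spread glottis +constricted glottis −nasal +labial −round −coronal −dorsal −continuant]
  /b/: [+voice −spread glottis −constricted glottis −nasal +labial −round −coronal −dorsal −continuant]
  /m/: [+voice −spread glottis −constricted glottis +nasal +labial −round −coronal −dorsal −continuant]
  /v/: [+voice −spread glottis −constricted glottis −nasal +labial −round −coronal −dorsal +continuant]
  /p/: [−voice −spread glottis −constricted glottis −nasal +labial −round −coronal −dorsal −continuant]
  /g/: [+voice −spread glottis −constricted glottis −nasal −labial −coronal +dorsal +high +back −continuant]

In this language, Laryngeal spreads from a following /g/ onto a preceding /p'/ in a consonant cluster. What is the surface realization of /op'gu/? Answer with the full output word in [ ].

[obgu]

Terminals under Laryngeal in this geometry: [voice], [spread glottis], [constricted glottis].
After delinking /p'/'s Laryngeal and linking /g/'s, the affected terminals become [+voice], [−spread glottis], [−constricted glottis]; [nasal], [labial], [round], … (outside Laryngeal) are retained from /p'/.
The resulting bundle matches /b/ in the inventory; substituting it for /p'/ gives [obgu].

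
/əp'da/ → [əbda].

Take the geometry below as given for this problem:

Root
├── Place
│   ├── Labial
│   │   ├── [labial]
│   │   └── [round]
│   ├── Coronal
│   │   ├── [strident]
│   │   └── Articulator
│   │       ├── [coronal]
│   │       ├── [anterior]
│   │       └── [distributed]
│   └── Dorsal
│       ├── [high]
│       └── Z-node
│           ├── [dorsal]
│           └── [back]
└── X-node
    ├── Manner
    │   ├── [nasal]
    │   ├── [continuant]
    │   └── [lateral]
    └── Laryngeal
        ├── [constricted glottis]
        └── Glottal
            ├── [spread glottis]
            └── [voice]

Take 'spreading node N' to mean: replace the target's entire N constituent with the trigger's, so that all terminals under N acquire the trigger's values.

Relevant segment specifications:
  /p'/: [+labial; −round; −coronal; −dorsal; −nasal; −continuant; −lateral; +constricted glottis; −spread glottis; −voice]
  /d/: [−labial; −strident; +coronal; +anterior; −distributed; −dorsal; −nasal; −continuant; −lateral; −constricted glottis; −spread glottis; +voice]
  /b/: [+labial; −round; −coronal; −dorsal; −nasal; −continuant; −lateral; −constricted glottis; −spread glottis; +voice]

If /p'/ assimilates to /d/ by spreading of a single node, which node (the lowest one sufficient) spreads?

Laryngeal

The alternation /p'/ → [b] changes [voice], [constricted glottis] and nothing else.
The smallest constituent containing every changed terminal is Laryngeal — each of its daughters lacks at least one of the affected features.
Spreading Laryngeal from /d/ overwrites each of those terminals with /d/'s values, yielding exactly [b].
Features on which the two segments disagree outside Laryngeal, such as [labial], [coronal], are unchanged — nothing dominating them spread, and Laryngeal is the minimal sufficient constituent.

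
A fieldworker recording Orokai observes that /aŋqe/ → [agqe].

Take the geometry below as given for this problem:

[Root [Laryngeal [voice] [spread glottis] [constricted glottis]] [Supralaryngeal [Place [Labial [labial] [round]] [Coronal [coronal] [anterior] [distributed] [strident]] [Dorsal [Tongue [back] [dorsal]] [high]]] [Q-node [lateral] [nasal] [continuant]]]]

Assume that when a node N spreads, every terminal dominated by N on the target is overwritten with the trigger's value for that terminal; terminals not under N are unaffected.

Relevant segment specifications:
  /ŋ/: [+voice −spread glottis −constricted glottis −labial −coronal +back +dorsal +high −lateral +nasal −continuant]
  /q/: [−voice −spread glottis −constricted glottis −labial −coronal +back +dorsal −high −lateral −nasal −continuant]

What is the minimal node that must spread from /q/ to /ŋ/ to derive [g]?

/ŋ/ and [g] differ in [nasal]; every other specified feature is identical.
Since just one terminal is affected and it takes /q/'s value, spreading the terminal [nasal] alone is sufficient and minimal.
[high], [voice] stay as in /ŋ/ although /q/ differs there, so no node dominating them spread; among the remaining candidates [nasal] is the lowest that derives the output.

[nasal]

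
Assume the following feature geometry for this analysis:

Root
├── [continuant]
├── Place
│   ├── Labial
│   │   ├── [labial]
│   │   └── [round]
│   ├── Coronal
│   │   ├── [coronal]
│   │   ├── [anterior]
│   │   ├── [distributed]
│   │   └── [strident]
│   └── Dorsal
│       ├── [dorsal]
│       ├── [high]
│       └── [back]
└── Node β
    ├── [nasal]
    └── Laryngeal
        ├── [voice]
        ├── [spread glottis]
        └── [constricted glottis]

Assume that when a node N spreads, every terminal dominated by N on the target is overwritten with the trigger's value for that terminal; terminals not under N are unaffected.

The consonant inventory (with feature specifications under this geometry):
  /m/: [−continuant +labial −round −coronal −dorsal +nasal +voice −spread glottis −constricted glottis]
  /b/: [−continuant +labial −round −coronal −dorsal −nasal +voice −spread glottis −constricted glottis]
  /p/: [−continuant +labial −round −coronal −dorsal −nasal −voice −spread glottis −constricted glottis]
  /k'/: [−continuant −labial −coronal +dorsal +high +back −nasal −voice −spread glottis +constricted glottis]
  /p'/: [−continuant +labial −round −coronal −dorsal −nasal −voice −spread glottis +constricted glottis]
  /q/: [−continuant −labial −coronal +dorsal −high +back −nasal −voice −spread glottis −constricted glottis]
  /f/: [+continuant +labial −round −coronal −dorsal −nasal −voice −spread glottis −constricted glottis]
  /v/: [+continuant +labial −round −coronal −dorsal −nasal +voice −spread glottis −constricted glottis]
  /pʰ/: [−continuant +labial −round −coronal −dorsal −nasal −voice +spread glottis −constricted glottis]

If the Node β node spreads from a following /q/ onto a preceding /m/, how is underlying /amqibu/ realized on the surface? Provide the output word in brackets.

Terminals under Node β in this geometry: [nasal], [voice], [spread glottis], [constricted glottis].
The target acquires /q/'s values for everything under Node β — [−nasal], [−voice], [−spread glottis], [−constricted glottis] — while keeping its own [continuant], [labial], [round], ….
This feature bundle is that of [p], so /amqibu/ surfaces as [apqibu].

[apqibu]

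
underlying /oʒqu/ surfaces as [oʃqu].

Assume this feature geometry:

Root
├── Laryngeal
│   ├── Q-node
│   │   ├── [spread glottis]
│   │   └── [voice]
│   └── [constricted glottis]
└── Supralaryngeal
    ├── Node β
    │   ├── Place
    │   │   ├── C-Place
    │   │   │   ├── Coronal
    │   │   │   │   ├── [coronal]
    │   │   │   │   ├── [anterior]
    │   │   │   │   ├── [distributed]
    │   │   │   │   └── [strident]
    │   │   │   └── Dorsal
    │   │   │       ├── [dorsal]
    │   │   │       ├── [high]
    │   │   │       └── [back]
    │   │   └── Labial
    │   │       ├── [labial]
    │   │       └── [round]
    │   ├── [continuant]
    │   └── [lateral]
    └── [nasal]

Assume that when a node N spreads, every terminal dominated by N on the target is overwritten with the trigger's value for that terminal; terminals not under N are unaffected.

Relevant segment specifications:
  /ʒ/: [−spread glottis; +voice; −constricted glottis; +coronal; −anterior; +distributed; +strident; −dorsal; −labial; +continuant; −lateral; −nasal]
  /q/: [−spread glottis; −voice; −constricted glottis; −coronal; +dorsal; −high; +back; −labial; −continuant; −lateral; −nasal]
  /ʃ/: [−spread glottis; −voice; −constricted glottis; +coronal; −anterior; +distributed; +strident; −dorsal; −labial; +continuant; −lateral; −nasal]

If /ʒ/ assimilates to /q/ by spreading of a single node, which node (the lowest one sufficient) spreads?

Comparing /ʒ/ with its surface form [ʃ], the only feature that changes is [voice].
Since just one terminal is affected and it takes /q/'s value, spreading the terminal [voice] alone is sufficient and minimal.
Features on which the two segments disagree outside [voice], such as [coronal], [continuant], are unchanged — nothing dominating them spread, and [voice] is the minimal sufficient constituent.

[voice]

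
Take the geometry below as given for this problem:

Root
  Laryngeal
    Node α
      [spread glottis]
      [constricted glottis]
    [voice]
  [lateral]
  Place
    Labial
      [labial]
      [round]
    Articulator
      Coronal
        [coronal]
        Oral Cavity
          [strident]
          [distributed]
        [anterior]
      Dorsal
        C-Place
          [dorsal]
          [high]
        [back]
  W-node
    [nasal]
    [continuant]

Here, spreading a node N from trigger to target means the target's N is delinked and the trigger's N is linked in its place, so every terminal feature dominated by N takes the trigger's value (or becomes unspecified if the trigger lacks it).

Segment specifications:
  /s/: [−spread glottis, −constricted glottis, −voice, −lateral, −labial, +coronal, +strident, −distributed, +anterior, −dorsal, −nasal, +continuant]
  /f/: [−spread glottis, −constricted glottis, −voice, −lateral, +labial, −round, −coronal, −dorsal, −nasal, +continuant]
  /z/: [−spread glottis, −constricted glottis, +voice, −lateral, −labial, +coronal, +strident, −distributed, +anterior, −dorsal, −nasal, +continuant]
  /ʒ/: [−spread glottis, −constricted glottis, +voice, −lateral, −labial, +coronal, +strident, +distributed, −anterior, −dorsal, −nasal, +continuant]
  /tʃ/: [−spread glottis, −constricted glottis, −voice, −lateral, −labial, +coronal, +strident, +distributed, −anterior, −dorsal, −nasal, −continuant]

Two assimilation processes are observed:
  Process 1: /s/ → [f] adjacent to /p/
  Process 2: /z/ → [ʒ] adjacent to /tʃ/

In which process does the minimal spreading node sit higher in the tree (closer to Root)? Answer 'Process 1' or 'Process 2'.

Process 1

Process 1: the features that change are [labial], [round], [coronal], [anterior], [distributed], [strident]; the minimal node is Place (depth 1).
In Process 2, [anterior], [distributed] change, so the minimal spreading node is Coronal at depth 3.
Place (depth 1) sits above Coronal (depth 3), making Process 1 the one with the higher spreading node.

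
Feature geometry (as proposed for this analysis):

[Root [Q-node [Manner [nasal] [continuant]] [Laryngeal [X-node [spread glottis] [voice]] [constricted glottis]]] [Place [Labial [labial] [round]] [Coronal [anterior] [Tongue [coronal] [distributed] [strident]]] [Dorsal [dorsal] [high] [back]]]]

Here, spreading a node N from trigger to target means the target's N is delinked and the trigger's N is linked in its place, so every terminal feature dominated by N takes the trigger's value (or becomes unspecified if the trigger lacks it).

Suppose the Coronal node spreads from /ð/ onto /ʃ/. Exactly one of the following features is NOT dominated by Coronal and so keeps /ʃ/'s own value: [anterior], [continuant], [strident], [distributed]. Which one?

Coronal dominates exactly [anterior], [coronal], [distributed], [strident].
[distributed], [anterior], [strident] all lie under Coronal, so they are overwritten when Coronal spreads.
[continuant] is not within the Coronal subtree (it hangs from Manner), so /ʃ/'s [continuant] value survives.

[continuant]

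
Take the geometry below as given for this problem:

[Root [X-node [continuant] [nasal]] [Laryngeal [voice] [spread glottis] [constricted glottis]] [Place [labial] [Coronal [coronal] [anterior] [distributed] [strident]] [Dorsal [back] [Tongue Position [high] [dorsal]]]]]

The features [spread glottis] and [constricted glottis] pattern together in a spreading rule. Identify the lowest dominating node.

Laryngeal

[spread glottis]: Root ▹ Laryngeal ▹ [spread glottis].
[constricted glottis]: Root ▹ Laryngeal ▹ [constricted glottis].
These paths first converge at Laryngeal; no daughter of Laryngeal dominates all 2 features, so Laryngeal is the minimal constituent.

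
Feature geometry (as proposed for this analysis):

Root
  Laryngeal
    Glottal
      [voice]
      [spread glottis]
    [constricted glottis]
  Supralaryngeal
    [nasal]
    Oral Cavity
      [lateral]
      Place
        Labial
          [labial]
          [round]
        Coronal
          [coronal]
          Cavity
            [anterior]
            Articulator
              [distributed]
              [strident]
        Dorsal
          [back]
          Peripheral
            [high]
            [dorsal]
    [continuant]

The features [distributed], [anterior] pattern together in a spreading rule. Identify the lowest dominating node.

Cavity

[distributed]: Root > Supralaryngeal > Oral Cavity > Place > Coronal > Cavity > Articulator > [distributed].
[anterior]: Root > Supralaryngeal > Oral Cavity > Place > Coronal > Cavity > [anterior].
The listed terminals split across distinct daughters of Cavity, so Cavity itself is the smallest node containing them all.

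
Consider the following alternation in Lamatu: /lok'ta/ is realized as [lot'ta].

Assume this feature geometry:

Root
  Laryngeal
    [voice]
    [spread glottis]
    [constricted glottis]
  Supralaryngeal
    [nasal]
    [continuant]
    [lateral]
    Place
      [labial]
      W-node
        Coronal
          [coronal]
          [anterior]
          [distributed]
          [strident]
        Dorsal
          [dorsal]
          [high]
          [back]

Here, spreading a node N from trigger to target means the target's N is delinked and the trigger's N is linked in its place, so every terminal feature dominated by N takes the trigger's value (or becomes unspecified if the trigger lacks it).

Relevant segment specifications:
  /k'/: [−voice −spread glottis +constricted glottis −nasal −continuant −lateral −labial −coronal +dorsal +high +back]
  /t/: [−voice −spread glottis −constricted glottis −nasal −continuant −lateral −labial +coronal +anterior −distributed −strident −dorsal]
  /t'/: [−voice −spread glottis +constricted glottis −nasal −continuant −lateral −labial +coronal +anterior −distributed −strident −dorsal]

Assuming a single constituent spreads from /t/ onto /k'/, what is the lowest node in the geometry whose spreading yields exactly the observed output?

W-node

/k'/ and [t'] differ in [coronal], [anterior], [distributed], [strident], [dorsal], [high], [back]; every other specified feature is identical.
Tracing each changed feature up the tree, the paths first meet at W-node; any lower node misses at least one of them.
If W-node spreads, every terminal under it takes /t/'s value, producing [t'] as observed.
[constricted glottis] stays as in /k'/ although /t/ differs there, so no node dominating it spread; among the remaining candidates W-node is the lowest that derives the output.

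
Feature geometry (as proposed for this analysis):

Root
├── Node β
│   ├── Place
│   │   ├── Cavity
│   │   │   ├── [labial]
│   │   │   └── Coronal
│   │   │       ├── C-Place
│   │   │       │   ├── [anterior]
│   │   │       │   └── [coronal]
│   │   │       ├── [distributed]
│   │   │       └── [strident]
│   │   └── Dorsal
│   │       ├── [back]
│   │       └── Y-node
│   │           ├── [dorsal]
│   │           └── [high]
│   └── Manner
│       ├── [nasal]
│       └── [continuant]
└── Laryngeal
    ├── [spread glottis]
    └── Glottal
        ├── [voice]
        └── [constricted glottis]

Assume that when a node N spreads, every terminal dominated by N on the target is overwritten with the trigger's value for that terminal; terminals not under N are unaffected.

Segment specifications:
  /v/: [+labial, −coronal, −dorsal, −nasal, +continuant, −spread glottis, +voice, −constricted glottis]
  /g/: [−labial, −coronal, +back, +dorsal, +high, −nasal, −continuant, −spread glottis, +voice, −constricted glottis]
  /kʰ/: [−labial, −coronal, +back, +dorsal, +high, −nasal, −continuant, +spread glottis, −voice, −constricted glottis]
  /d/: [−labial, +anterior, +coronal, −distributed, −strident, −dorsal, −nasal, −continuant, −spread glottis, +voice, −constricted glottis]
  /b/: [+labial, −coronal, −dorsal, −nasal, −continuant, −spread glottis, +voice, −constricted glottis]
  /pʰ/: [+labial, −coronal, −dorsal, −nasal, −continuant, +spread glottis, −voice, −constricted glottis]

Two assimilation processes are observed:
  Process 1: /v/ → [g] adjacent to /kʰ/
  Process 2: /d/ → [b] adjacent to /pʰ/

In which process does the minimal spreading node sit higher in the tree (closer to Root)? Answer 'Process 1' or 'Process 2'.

Process 1 alters [continuant], [labial], [dorsal], [high], [back]; the lowest common ancestor is Node β (depth 1 from Root).
Process 2: the features that change are [labial], [coronal], [anterior], [distributed], [strident]; the minimal node is Cavity (depth 3).
Depth 1 < depth 3; Process 1 involves the structurally higher constituent Node β.

Process 1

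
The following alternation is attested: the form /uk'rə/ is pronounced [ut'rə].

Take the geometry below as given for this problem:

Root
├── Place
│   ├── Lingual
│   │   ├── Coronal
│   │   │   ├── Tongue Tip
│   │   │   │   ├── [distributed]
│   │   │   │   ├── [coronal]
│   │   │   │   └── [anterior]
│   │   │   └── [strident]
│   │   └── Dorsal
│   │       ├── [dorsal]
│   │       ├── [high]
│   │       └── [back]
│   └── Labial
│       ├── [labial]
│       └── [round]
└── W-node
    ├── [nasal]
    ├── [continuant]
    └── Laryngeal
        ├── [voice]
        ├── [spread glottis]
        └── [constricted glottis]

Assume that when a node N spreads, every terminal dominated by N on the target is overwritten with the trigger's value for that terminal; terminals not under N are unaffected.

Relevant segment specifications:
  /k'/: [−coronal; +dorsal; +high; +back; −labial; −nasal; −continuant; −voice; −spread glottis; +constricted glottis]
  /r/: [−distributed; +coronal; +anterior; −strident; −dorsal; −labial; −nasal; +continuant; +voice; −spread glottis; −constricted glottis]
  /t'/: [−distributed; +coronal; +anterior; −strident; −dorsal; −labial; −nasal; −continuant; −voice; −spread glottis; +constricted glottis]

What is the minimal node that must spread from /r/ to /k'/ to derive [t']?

Lingual

The alternation /k'/ → [t'] changes [coronal], [anterior], [distributed], [strident], [dorsal], [high], [back] and nothing else.
Tracing each changed feature up the tree, the paths first meet at Lingual; any lower node misses at least one of them.
Delinking /k'/'s Lingual and associating /r/'s Lingual gives precisely the feature bundle of [t'].
Features on which the two segments disagree outside Lingual, such as [constricted glottis], [continuant], are unchanged — nothing dominating them spread, and Lingual is the minimal sufficient constituent.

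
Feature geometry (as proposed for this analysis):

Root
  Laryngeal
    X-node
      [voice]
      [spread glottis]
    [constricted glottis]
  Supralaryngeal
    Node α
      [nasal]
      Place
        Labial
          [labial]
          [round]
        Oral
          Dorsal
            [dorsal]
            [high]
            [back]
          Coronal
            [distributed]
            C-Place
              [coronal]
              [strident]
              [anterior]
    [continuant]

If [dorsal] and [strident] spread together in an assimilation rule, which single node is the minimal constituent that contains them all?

[dorsal]: Root ▹ Supralaryngeal ▹ Node α ▹ Place ▹ Oral ▹ Dorsal ▹ [dorsal].
[strident]: Root ▹ Supralaryngeal ▹ Node α ▹ Place ▹ Oral ▹ Coronal ▹ C-Place ▹ [strident].
The listed terminals split across distinct daughters of Oral, so Oral itself is the smallest node containing them all.

Oral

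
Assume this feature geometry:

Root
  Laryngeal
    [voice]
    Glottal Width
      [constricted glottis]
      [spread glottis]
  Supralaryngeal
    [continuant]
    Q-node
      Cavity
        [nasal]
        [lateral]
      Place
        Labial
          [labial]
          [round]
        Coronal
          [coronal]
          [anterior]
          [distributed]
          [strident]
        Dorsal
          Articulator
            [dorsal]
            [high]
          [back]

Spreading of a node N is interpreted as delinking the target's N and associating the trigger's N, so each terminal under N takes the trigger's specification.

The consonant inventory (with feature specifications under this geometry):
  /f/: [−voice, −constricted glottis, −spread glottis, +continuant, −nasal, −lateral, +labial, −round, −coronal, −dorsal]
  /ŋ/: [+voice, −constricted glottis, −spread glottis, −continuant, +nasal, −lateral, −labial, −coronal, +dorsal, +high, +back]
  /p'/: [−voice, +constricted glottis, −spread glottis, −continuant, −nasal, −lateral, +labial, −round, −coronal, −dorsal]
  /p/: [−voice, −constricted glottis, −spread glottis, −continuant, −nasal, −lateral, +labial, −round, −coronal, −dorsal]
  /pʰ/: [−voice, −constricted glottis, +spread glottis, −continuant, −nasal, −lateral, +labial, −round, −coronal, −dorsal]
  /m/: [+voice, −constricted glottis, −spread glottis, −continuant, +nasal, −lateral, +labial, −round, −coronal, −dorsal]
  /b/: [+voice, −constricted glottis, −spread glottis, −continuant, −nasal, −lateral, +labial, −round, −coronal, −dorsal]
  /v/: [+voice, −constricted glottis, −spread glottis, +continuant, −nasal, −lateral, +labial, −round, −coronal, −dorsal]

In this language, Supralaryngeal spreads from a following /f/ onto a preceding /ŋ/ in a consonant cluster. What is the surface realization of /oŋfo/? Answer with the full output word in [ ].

The Supralaryngeal node dominates the terminals [continuant], [nasal], [lateral], [labial], [round], [coronal], [anterior], [distributed], [strident], [dorsal], [high], [back].
After delinking /ŋ/'s Supralaryngeal and linking /f/'s, the affected terminals become [+continuant], [−nasal], [−lateral], [+labial], [−round], [−coronal], [−dorsal]; [voice], [constricted glottis], [spread glottis] (outside Supralaryngeal) are retained from /ŋ/.
The resulting bundle matches /v/ in the inventory; substituting it for /ŋ/ gives [ovfo].

[ovfo]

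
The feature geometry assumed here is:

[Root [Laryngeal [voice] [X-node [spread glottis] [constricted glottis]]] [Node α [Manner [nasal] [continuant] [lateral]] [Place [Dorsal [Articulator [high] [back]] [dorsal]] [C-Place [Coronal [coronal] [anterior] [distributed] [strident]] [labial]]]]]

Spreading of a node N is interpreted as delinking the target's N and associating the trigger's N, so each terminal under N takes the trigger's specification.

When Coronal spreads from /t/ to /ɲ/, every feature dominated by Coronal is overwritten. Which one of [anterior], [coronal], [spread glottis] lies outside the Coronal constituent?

Under this geometry, Coronal contains [coronal], [anterior], [distributed], [strident].
[coronal], [anterior] all lie under Coronal, so they are overwritten when Coronal spreads.
[spread glottis] is not within the Coronal subtree (it hangs from X-node), so /ɲ/'s [spread glottis] value survives.

[spread glottis]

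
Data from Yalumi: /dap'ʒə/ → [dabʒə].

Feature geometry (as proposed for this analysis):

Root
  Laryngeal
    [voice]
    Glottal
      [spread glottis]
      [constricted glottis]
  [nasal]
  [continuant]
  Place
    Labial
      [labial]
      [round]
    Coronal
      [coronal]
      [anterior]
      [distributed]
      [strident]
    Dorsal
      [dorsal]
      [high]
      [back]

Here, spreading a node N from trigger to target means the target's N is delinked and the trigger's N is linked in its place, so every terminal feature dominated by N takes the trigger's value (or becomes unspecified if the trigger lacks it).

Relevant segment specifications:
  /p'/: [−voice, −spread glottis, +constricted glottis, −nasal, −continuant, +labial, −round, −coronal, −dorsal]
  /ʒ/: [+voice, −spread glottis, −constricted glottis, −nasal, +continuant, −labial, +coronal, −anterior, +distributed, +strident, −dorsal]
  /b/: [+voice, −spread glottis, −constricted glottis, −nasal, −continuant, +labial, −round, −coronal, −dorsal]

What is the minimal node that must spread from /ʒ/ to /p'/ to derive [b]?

Laryngeal

Feature comparison: [voice], [constricted glottis] differ between /p'/ and [b]; the remaining terminals match.
The smallest constituent containing every changed terminal is Laryngeal — each of its daughters lacks at least one of the affected features.
Delinking /p'/'s Laryngeal and associating /ʒ/'s Laryngeal gives precisely the feature bundle of [b].
Had Root spread, [coronal], [continuant] would have taken /ʒ/'s values; they stay as in /p'/, confirming the spreading constituent is exactly Laryngeal.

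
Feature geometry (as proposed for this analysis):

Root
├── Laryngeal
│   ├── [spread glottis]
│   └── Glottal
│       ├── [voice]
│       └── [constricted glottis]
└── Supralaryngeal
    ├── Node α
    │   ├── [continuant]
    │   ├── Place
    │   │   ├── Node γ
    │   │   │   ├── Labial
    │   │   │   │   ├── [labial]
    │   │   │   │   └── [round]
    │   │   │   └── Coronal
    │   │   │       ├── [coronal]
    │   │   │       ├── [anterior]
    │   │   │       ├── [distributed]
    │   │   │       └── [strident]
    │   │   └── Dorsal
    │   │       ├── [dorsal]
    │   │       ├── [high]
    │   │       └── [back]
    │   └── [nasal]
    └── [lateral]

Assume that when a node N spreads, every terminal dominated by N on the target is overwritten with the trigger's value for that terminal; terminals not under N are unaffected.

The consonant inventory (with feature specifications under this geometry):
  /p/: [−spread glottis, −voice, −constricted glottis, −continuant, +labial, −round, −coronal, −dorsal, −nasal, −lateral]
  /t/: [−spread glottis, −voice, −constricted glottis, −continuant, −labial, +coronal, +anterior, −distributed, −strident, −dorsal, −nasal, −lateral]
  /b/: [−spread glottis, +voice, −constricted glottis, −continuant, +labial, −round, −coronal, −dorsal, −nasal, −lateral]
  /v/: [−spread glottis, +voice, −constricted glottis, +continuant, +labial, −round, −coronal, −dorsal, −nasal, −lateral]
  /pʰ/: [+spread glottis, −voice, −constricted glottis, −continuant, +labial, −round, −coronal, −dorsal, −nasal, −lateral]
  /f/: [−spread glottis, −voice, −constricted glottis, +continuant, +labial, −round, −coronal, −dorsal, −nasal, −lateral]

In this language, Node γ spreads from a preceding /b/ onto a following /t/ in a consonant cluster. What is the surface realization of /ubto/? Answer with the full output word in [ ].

The Node γ node dominates the terminals [labial], [round], [coronal], [anterior], [distributed], [strident].
After delinking /t/'s Node γ and linking /b/'s, the affected terminals become [+labial], [−round], [−coronal]; [spread glottis], [voice], [constricted glottis], … (outside Node γ) are retained from /t/.
The resulting bundle matches /p/ in the inventory; substituting it for /t/ gives [ubpo].

[ubpo]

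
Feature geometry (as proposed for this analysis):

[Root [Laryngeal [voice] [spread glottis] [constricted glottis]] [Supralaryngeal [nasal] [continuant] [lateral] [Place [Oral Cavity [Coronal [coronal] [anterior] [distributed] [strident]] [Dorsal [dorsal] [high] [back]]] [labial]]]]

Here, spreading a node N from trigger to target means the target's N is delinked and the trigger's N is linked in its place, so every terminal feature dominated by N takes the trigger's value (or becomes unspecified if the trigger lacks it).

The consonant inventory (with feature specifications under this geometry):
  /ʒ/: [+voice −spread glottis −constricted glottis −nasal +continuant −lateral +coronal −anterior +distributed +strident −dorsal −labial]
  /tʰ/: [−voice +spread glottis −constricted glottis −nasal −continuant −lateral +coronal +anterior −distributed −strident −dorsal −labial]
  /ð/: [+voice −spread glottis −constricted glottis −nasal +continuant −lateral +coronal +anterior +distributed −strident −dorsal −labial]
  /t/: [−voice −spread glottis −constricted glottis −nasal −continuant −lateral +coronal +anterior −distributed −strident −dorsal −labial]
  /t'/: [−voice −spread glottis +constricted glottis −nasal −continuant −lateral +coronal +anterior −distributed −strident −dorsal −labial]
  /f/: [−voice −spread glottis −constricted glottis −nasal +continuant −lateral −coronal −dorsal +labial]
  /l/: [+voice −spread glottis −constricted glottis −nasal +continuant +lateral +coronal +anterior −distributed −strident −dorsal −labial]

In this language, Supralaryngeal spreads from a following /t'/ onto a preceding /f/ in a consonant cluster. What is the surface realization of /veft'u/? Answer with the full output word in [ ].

Terminals under Supralaryngeal in this geometry: [nasal], [continuant], [lateral], [coronal], [anterior], [distributed], [strident], [dorsal], [high], [back], [labial].
The target acquires /t'/'s values for everything under Supralaryngeal — [−nasal], [−continuant], [−lateral], [+coronal], [+anterior], [−distributed], [−strident], [−dorsal], [−labial] — while keeping its own [voice], [spread glottis], [constricted glottis].
The resulting bundle matches /t/ in the inventory; substituting it for /f/ gives [vett'u].

[vett'u]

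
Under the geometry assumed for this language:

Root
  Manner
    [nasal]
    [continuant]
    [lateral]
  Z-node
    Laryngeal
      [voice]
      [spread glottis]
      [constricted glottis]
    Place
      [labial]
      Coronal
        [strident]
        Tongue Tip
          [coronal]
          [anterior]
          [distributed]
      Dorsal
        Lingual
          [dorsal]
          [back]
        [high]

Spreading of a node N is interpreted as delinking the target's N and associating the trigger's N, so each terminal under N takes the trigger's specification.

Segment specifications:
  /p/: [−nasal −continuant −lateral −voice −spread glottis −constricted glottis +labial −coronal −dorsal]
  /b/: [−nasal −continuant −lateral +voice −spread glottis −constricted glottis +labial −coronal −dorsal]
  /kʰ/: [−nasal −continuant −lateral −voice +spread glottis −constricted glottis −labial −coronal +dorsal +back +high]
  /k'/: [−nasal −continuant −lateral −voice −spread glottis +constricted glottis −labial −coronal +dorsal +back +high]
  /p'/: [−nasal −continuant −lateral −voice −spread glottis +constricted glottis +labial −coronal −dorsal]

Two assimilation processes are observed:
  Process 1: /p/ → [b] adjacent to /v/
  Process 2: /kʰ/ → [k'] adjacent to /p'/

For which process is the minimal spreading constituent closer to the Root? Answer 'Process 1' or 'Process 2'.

Process 1 alters [voice]; the lowest dominating node is [voice] (depth 3 from Root).
Process 2 alters [spread glottis], [constricted glottis]; the lowest common ancestor is Laryngeal (depth 2 from Root).
Laryngeal (depth 2) sits above [voice] (depth 3), making Process 2 the one with the higher spreading node.

Process 2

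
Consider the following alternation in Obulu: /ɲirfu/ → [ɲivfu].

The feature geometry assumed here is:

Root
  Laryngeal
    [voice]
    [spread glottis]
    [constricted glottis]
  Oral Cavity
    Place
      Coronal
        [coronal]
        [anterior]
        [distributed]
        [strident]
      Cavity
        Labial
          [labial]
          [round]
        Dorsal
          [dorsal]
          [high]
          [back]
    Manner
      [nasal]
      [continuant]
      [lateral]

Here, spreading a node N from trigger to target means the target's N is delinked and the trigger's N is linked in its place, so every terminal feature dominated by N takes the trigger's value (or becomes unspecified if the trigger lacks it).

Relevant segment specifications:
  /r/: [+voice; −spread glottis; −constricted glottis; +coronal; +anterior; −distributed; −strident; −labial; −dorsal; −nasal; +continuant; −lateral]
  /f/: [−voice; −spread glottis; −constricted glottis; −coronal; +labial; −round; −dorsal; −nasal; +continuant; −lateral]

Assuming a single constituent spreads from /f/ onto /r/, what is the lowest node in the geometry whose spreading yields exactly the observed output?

Place

The alternation /r/ → [v] changes [labial], [round], [coronal], [anterior], [distributed], [strident] and nothing else.
The smallest constituent containing every changed terminal is Place — each of its daughters lacks at least one of the affected features.
Spreading Place from /f/ overwrites each of those terminals with /f/'s values, yielding exactly [v].
[voice], a feature on which the two segments disagree outside Place, is unchanged — nothing dominating it spread, and Place is the minimal sufficient constituent.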